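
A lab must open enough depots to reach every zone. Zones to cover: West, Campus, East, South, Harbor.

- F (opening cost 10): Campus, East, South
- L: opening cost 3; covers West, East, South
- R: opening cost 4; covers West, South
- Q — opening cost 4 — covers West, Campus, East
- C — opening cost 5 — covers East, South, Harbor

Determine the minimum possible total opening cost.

Choose Q and C: together they cover West, Campus, East, South, Harbor — every zone.
Total opening cost: 4 + 5 = 9.

9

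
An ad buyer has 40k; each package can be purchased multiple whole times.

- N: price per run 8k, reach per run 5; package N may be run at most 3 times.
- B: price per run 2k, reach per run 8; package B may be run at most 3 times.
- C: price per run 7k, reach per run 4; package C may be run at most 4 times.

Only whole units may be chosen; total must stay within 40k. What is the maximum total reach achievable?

43

Take 3×N, 3×B, and 1×C: price 37 ≤ 40, reach 3·5 + 3·8 + 1·4 = 43.
B has the best ratio (8/2) and is taken to its limit of 3; remaining capacity is filled optimally with the others.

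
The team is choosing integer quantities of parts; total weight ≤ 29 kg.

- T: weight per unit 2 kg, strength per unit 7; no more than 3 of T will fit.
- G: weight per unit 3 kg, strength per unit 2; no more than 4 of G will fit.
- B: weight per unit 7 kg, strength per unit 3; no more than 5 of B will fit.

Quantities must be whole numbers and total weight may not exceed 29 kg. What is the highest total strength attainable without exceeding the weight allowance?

33

3×T, 4×G, and 1×B: weight 25 ≤ 29, strength 3·7 + 4·2 + 1·3 = 32.
3×T, 3×G, and 2×B: weight 29 ≤ 29, strength 3·7 + 3·2 + 2·3 = 33.
Best is 33.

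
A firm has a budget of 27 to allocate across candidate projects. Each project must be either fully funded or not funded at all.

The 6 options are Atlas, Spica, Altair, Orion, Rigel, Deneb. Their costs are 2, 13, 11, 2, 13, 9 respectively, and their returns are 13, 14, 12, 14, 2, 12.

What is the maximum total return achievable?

Atlas + Spica + Orion: cost 2 + 13 + 2 = 17 ≤ 27, return 13 + 14 + 14 = 41.
Atlas + Spica + Orion + Deneb: cost 2 + 13 + 2 + 9 = 26 ≤ 27, return 13 + 14 + 14 + 12 = 53.
Atlas + Altair + Orion + Deneb: cost 2 + 11 + 2 + 9 = 24 ≤ 27, return 13 + 12 + 14 + 12 = 51.
Best is Atlas, Spica, Orion, and Deneb with total return 53.

53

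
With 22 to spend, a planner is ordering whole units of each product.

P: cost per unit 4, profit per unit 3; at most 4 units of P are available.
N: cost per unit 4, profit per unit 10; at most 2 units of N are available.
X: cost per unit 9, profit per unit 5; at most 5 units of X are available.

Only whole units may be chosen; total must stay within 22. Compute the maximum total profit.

This is a bounded integer knapsack.
Take 3×P and 2×N: cost 20 ≤ 22, profit 3·3 + 2·10 = 29.
N has the best ratio (10/4) and is taken to its limit of 2; remaining capacity is filled optimally with the others.

29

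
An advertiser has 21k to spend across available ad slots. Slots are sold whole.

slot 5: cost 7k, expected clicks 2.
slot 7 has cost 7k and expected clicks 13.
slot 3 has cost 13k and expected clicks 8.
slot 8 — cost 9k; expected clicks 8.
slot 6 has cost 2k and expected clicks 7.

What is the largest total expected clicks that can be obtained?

28

Allowing fractional choices, the relaxed optimum would be about 29.8, but ad slots are indivisible.
slot 5 + slot 7 + slot 6: cost 7 + 7 + 2 = 16 ≤ 21, expected clicks 2 + 13 + 7 = 22.
slot 7 + slot 8 + slot 6: cost 7 + 9 + 2 = 18 ≤ 21, expected clicks 13 + 8 + 7 = 28.
slot 7 + slot 8: cost 7 + 9 = 16 ≤ 21, expected clicks 13 + 8 = 21.
Best is slot 7, slot 8, and slot 6 with total expected clicks 28.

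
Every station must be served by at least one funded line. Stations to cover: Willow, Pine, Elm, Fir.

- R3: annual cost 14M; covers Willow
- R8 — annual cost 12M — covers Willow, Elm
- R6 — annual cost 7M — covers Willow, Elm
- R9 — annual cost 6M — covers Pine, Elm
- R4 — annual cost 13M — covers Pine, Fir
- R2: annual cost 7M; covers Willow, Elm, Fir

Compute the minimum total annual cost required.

Choose R9 and R2: together they cover Willow, Pine, Elm, Fir — every station.
Total annual cost: 6 + 7 = 13.
No cover costs less than 13.

13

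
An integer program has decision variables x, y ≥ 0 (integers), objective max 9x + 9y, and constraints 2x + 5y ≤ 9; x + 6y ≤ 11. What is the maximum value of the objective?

(x,y)=(4,0): 2·4+5·0=8≤9, 1·4+6·0=4≤11, objective 36.
(x,y)=(3,0): 2·3+5·0=6≤9, 1·3+6·0=3≤11, objective 27.
No feasible integer point exceeds 36.

36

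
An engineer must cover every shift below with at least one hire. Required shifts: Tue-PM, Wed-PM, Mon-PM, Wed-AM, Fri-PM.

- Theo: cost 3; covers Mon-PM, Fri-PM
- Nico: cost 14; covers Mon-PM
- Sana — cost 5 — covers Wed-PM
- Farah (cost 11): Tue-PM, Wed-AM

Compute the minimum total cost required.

19

Choose Theo, Sana, and Farah: together they cover Tue-PM, Wed-PM, Mon-PM, Wed-AM, Fri-PM — every shift.
Total cost: 3 + 5 + 11 = 19.
No cover costs less than 19.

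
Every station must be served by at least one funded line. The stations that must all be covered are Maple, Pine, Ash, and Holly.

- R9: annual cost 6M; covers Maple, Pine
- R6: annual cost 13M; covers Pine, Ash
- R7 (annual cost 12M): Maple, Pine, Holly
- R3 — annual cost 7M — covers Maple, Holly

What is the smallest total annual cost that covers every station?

The greedy cost-per-new-station heuristic would pick R9, R3, and R6 for 26, but a cheaper cover exists.
Choose R6 and R3: together they cover Maple, Pine, Ash, Holly — every station.
Total annual cost: 13 + 7 = 20.
No cover costs less than 20.

20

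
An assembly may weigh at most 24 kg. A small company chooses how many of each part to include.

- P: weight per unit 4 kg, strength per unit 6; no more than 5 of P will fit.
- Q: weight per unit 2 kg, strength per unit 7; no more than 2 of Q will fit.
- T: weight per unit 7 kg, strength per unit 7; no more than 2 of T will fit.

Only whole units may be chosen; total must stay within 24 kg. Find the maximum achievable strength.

44

Q has the best ratio (7/2); taking only Q gives at most 2×7 = 14 (stopped by the supply cap of 2).
Mixing does better — 5×P and 2×Q: weight 24 ≤ 24, strength 5·6 + 2·7 = 44.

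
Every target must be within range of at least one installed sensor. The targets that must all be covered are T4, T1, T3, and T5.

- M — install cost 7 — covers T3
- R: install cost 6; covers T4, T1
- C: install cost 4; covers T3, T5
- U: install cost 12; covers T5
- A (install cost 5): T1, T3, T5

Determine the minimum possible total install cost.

The greedy cost-per-new-target heuristic would pick A and R for 11, but a cheaper cover exists.
Choose R and C: together they cover T4, T1, T3, T5 — every target.
Total install cost: 6 + 4 = 10.
No cover costs less than 10.

10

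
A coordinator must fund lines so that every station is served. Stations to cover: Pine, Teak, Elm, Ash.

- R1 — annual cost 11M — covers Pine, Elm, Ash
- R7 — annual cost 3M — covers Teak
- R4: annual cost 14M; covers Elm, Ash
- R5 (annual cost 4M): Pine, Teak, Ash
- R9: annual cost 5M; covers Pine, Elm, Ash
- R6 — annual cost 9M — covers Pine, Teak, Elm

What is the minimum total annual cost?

The greedy cost-per-new-station heuristic would pick R5 and R9 for 9, but a cheaper cover exists.
Choose R7 and R9: together they cover Pine, Teak, Elm, Ash — every station.
Total annual cost: 3 + 5 = 8.
No cover costs less than 8.

8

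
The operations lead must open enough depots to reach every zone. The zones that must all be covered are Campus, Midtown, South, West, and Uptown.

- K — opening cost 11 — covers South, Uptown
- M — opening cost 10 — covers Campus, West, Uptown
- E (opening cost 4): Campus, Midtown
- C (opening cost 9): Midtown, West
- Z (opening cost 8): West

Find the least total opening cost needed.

23

The greedy cost-per-new-zone heuristic would pick E, M, and K for 25, but a cheaper cover exists.
Choose K, E, and Z: together they cover Campus, Midtown, South, West, Uptown — every zone.
Total opening cost: 11 + 4 + 8 = 23.
No cover costs less than 23.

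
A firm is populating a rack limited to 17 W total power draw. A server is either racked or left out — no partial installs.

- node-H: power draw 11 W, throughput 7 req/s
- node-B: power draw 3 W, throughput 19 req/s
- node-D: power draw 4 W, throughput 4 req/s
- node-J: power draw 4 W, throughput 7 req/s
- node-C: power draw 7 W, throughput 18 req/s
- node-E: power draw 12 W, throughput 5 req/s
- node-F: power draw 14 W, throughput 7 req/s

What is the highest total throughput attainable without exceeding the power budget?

44

Allowing fractional choices, the relaxed optimum would be about 47.0, but servers are indivisible.
node-B + node-J + node-C: power draw 3 + 4 + 7 = 14 ≤ 17, throughput 19 + 7 + 18 = 44.
node-B + node-D + node-C: power draw 3 + 4 + 7 = 14 ≤ 17, throughput 19 + 4 + 18 = 41.
Best is node-B, node-J, and node-C with total throughput 44.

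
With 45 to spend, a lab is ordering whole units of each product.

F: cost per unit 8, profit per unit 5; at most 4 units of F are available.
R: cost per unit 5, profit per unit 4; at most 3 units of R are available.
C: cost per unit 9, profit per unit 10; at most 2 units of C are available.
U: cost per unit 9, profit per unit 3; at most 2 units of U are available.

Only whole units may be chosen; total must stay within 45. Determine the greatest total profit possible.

C has the best ratio (10/9); taking only C gives at most 2×10 = 20 (stopped by the supply cap of 2).
Mixing does better — 2×F, 2×R, and 2×C: cost 44 ≤ 45, profit 2·5 + 2·4 + 2·10 = 38.

38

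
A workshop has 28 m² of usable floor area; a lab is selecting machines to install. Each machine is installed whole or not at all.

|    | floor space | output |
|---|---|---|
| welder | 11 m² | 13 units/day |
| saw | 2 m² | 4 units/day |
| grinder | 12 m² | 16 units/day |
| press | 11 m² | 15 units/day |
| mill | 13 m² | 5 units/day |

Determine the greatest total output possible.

Take saw, grinder, and press: floor space 2 + 12 + 11 = 25 ≤ 28, output 4 + 16 + 15 = 35.
No other feasible combination does better.

35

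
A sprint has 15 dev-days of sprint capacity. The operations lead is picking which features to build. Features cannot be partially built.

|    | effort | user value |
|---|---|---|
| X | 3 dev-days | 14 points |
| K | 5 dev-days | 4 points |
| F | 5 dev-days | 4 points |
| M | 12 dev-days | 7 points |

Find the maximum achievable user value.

Treat it as a binary knapsack problem.
Allowing fractional choices, the relaxed optimum would be about 23.2, but features are indivisible.
X + K + F: effort 3 + 5 + 5 = 13 ≤ 15, user value 14 + 4 + 4 = 22.
X + K: effort 3 + 5 = 8 ≤ 15, user value 14 + 4 = 18.
X + M: effort 3 + 12 = 15 ≤ 15, user value 14 + 7 = 21.
Best is X, K, and F with total user value 22.

22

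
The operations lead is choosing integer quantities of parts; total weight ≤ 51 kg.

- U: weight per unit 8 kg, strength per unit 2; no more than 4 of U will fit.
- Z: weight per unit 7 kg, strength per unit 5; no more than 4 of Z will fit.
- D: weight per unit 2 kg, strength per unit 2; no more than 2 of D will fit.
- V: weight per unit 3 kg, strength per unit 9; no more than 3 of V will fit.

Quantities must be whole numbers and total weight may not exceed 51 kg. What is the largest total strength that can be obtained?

53

4×Z, 2×D, and 3×V: weight 41 ≤ 51, strength 4·5 + 2·2 + 3·9 = 51.
1×U, 4×Z, 2×D, and 3×V: weight 49 ≤ 51, strength 1·2 + 4·5 + 2·2 + 3·9 = 53.
Best is 53.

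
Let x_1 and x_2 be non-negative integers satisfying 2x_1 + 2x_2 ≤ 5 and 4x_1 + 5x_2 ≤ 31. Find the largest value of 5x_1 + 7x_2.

(x_1,x_2)=(0,2) is feasible, giving 14.
(x_1,x_2)=(1,1) is feasible, giving 12.
(x_1,x_2)=(0,1) is feasible, giving 7.
The best lattice point is (0,2), giving 14.

14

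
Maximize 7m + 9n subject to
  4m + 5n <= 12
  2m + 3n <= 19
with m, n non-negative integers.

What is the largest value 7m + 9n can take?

(m,n)=(3,0) is feasible, giving 21.
(m,n)=(0,2) is feasible, giving 18.
(m,n)=(1,1) is feasible, giving 16.
No feasible integer point exceeds 21.

21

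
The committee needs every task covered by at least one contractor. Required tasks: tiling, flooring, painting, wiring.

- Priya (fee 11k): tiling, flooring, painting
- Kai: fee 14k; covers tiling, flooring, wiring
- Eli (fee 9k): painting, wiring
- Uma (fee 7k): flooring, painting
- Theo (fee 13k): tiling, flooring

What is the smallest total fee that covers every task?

The greedy cost-per-new-task heuristic would pick Uma and Kai for 21, but a cheaper cover exists.
Choose Priya and Eli: together they cover tiling, flooring, painting, wiring — every task.
Total fee: 11 + 9 = 20.
No cover costs less than 20.

20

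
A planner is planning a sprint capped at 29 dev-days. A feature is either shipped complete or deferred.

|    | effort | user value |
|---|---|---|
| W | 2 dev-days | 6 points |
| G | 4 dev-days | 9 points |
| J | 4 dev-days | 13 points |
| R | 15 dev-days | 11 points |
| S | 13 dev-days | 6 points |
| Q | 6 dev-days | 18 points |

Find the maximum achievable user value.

52

Take W, G, J, S, and Q: effort 2 + 4 + 4 + 13 + 6 = 29 ≤ 29, user value 6 + 9 + 13 + 6 + 18 = 52.
No other feasible combination does better.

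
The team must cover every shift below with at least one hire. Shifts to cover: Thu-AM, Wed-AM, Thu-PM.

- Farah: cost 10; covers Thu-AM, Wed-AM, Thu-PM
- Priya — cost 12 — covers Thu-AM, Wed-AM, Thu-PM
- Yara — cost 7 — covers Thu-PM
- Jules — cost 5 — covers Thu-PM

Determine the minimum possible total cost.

10

Farah alone covers Thu-AM, Wed-AM, Thu-PM — every shift.
Total cost: 10.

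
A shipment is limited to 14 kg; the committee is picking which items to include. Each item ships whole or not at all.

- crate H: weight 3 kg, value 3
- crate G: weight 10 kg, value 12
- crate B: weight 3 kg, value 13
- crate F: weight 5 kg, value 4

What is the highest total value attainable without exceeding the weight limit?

Treat it as a binary knapsack problem.
Allowing fractional choices, the relaxed optimum would be about 26.0, but items are indivisible.
crate H + crate B + crate F: weight 3 + 3 + 5 = 11 ≤ 14, value 3 + 13 + 4 = 20.
crate B + crate F: weight 3 + 5 = 8 ≤ 14, value 13 + 4 = 17.
crate G + crate B: weight 10 + 3 = 13 ≤ 14, value 12 + 13 = 25.
Best is crate G and crate B with total value 25.

25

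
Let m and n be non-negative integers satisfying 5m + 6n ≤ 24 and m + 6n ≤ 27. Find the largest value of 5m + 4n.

20

Relaxing integrality, the LP optimum is 24.00 at (m,n) = (4.8, 0), which is not an integer point.
(m,n)=(4,0): 5·4+6·0=20≤24, 1·4+6·0=4≤27, objective 20.
(m,n)=(3,1): 5·3+6·1=21≤24, 1·3+6·1=9≤27, objective 19.
(m,n)=(3,0): 5·3+6·0=15≤24, 1·3+6·0=3≤27, objective 15.
Maximum is 20 at (m,n)=(4,0).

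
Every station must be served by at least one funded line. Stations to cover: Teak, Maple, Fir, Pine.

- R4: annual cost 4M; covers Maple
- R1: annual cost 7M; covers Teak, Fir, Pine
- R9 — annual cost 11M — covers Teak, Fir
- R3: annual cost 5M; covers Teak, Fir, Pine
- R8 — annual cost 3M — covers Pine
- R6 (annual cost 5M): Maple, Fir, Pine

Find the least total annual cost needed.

This is an integer covering problem.
Choose R4 and R3: together they cover Teak, Maple, Fir, Pine — every station.
Total annual cost: 4 + 5 = 9.
No cover costs less than 9.

9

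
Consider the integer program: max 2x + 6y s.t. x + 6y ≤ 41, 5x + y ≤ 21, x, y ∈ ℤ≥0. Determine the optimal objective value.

(x,y)=(3,6): 1·3+6·6=39≤41, 5·3+1·6=21≤21, objective 42.
(x,y)=(2,6): 1·2+6·6=38≤41, 5·2+1·6=16≤21, objective 40.
(x,y)=(1,6): 1·1+6·6=37≤41, 5·1+1·6=11≤21, objective 38.
Maximum is 42 at (x,y)=(3,6).

42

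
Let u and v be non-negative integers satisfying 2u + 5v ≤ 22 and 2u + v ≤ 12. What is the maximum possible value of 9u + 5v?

(u,v)=(5,2) is feasible, giving 55.
(u,v)=(5,1) is feasible, giving 50.
No feasible integer point exceeds 55.

55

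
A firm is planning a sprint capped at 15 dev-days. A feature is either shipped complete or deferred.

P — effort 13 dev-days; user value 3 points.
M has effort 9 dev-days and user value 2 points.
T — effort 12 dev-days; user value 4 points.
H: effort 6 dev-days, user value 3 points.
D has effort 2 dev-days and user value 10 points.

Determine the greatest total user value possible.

14

Take T and D: effort 12 + 2 = 14 ≤ 15, user value 4 + 10 = 14.
No other feasible combination does better.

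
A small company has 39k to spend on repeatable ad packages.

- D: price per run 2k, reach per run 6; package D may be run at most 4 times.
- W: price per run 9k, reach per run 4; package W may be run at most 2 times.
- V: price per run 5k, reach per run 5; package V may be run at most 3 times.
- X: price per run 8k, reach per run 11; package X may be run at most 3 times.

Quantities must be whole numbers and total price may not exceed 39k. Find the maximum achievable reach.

62

D has the best ratio (6/2); taking only D gives at most 4×6 = 24 (stopped by the supply cap of 4).
Mixing does better — 4×D, 1×V, and 3×X: price 37 ≤ 39, reach 4·6 + 1·5 + 3·11 = 62.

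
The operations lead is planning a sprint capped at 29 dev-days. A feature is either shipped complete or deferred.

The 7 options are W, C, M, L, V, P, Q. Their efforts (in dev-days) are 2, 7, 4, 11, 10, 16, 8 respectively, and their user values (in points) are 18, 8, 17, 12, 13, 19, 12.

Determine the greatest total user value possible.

62

This is a 0-1 knapsack instance.
Allowing fractional choices, the relaxed optimum would be about 65.9, but features are indivisible.
W + M + V + Q: effort 2 + 4 + 10 + 8 = 24 ≤ 29, user value 18 + 17 + 13 + 12 = 60.
W + C + M + P: effort 2 + 7 + 4 + 16 = 29 ≤ 29, user value 18 + 8 + 17 + 19 = 62.
Best is W, C, M, and P with total user value 62.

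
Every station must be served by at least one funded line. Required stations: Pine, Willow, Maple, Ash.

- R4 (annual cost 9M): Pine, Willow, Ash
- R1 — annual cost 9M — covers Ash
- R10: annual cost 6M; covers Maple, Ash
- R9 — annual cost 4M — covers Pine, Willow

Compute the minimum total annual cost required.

This is an integer covering problem.
Choose R10 and R9: together they cover Pine, Willow, Maple, Ash — every station.
Total annual cost: 6 + 4 = 10.

10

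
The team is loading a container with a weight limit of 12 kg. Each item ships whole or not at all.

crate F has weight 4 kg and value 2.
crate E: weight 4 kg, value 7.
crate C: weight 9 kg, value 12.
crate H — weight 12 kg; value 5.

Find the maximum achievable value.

12

This is a 0-1 knapsack instance.
crate E: weight 4 ≤ 12, value 7.
crate F + crate E: weight 4 + 4 = 8 ≤ 12, value 2 + 7 = 9.
crate C: weight 9 ≤ 12, value 12.
Best is crate C with total value 12.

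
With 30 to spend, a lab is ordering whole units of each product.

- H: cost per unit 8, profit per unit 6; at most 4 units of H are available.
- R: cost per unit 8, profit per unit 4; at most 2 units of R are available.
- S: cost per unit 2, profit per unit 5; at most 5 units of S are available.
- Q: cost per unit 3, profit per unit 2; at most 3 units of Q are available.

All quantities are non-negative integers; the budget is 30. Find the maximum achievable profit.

39

1×H, 5×S, and 3×Q: cost 27 ≤ 30, profit 1·6 + 5·5 + 3·2 = 37.
2×H, 5×S, and 1×Q: cost 29 ≤ 30, profit 2·6 + 5·5 + 1·2 = 39.
Best is 39.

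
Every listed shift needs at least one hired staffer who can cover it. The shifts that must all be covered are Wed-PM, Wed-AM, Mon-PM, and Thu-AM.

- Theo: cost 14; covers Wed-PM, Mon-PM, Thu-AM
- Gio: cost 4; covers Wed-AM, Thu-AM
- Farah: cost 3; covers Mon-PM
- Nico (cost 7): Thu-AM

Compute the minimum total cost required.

The greedy cost-per-new-shift heuristic would pick Gio, Farah, and Theo for 21, but a cheaper cover exists.
Choose Theo and Gio: together they cover Wed-PM, Wed-AM, Mon-PM, Thu-AM — every shift.
Total cost: 14 + 4 = 18.
No cover costs less than 18.

18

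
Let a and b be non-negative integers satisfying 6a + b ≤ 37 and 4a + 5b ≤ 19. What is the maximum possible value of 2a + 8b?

26

Relaxing integrality, the LP optimum is 30.40 at (a,b) = (0, 3.8), which is not an integer point.
(a,b)=(1,3): 6·1+1·3=9≤37, 4·1+5·3=19≤19, objective 26.
(a,b)=(0,3): 6·0+1·3=3≤37, 4·0+5·3=15≤19, objective 24.
(a,b)=(2,2): 6·2+1·2=14≤37, 4·2+5·2=18≤19, objective 20.
Maximum is 26 at (a,b)=(1,3).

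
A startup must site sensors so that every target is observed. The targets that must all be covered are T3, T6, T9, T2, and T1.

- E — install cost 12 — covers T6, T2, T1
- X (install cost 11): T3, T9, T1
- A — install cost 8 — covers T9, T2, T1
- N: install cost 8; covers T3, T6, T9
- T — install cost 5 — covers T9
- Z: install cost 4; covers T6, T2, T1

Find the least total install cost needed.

Choose N and Z: together they cover T3, T6, T9, T2, T1 — every target.
Total install cost: 8 + 4 = 12.
No cover costs less than 12.

12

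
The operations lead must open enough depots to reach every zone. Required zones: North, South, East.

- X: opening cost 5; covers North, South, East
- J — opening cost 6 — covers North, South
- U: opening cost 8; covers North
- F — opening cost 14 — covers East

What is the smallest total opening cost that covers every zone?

5

X alone covers North, South, East — every zone.
Total opening cost: 5.
No cover costs less than 5.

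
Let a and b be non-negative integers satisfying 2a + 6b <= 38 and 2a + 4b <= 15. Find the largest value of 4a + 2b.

28

(a,b)=(7,0) is feasible, giving 28.
(a,b)=(6,0) is feasible, giving 24.
No feasible integer point exceeds 28.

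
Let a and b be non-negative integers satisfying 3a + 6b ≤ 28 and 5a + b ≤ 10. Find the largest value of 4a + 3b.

16

Relaxing integrality, the LP optimum is 16.96 at (a,b) = (1.19, 4.07), which is not an integer point.
(a,b)=(1,4): 3·1+6·4=27≤28, 5·1+1·4=9≤10, objective 16.
(a,b)=(1,3): 3·1+6·3=21≤28, 5·1+1·3=8≤10, objective 13.
(a,b)=(0,4): 3·0+6·4=24≤28, 5·0+1·4=4≤10, objective 12.
(a,b)=(0,3): 3·0+6·3=18≤28, 5·0+1·3=3≤10, objective 9.
The best lattice point is (1,4), giving 16.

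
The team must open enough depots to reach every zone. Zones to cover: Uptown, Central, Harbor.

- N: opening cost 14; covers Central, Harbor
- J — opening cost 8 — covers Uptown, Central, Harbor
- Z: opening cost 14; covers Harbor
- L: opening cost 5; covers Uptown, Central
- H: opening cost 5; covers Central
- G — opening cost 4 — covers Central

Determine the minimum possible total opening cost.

8

J alone covers Uptown, Central, Harbor — every zone.
Total opening cost: 8.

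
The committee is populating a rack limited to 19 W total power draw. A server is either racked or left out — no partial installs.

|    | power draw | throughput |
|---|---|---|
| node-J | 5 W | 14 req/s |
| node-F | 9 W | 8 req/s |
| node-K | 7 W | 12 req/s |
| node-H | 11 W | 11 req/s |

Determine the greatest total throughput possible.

This is a 0-1 knapsack instance.
Take node-J and node-K: power draw 5 + 7 = 12 ≤ 19, throughput 14 + 12 = 26.
No other feasible combination does better.

26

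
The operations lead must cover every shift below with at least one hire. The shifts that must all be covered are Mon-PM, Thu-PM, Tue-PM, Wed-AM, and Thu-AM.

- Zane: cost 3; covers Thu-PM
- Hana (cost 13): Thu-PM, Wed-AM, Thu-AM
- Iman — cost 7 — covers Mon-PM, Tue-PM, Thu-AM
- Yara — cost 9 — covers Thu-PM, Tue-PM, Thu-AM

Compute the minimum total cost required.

20

The greedy cost-per-new-shift heuristic would pick Iman, Zane, and Hana for 23, but a cheaper cover exists.
Choose Hana and Iman: together they cover Mon-PM, Thu-PM, Tue-PM, Wed-AM, Thu-AM — every shift.
Total cost: 13 + 7 = 20.
No cover costs less than 20.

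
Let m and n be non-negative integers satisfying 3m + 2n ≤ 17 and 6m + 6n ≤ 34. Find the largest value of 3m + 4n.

20

(m,n)=(0,5): 3·0+2·5=10≤17, 6·0+6·5=30≤34, objective 20.
(m,n)=(1,4): 3·1+2·4=11≤17, 6·1+6·4=30≤34, objective 19.
(m,n)=(0,4): 3·0+2·4=8≤17, 6·0+6·4=24≤34, objective 16.
Maximum is 20 at (m,n)=(0,5).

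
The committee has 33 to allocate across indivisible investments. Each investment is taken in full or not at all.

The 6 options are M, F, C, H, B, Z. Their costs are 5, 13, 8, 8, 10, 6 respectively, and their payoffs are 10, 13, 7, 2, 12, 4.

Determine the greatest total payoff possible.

This is an integer program with binary decision variables.
Allowing fractional choices, the relaxed optimum would be about 39.4, but investments are indivisible.
M + F + C + Z: cost 5 + 13 + 8 + 6 = 32 ≤ 33, payoff 10 + 13 + 7 + 4 = 34.
M + F + B: cost 5 + 13 + 10 = 28 ≤ 33, payoff 10 + 13 + 12 = 35.
M + C + B + Z: cost 5 + 8 + 10 + 6 = 29 ≤ 33, payoff 10 + 7 + 12 + 4 = 33.
Best is M, F, and B with total payoff 35.

35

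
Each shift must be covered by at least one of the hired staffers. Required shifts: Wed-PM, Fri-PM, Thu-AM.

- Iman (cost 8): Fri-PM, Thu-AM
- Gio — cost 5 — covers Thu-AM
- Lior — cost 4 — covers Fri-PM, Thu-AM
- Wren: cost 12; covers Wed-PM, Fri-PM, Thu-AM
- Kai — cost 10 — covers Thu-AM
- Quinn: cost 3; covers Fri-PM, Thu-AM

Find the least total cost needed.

This is a weighted set-cover instance.
The greedy cost-per-new-shift heuristic would pick Quinn and Wren for 15, but a cheaper cover exists.
Wren alone covers Wed-PM, Fri-PM, Thu-AM — every shift.
Total cost: 12.
No cover costs less than 12.

12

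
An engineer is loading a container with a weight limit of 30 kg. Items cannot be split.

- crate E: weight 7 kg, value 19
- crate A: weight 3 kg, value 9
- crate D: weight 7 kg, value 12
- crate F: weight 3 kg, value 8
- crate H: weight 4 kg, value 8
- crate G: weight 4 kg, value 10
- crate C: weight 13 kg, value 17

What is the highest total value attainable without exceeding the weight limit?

66

Allowing fractional choices, the relaxed optimum would be about 68.6, but items are indivisible.
crate E + crate A + crate F + crate G + crate C: weight 7 + 3 + 3 + 4 + 13 = 30 ≤ 30, value 19 + 9 + 8 + 10 + 17 = 63.
crate E + crate A + crate F + crate H + crate C: weight 7 + 3 + 3 + 4 + 13 = 30 ≤ 30, value 19 + 9 + 8 + 8 + 17 = 61.
crate E + crate A + crate D + crate F + crate H + crate G: weight 7 + 3 + 7 + 3 + 4 + 4 = 28 ≤ 30, value 19 + 9 + 12 + 8 + 8 + 10 = 66.
Best is crate E, crate A, crate D, crate F, crate H, and crate G with total value 66.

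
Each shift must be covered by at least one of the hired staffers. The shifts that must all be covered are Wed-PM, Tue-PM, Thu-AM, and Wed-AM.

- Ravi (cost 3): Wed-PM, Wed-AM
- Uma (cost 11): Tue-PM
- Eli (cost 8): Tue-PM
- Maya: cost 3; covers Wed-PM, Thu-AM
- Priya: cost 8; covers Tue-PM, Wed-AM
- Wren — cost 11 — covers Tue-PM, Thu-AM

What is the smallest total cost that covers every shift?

11

The greedy cost-per-new-shift heuristic would pick Ravi, Maya, and Eli for 14, but a cheaper cover exists.
Choose Maya and Priya: together they cover Wed-PM, Tue-PM, Thu-AM, Wed-AM — every shift.
Total cost: 3 + 8 = 11.
No cover costs less than 11.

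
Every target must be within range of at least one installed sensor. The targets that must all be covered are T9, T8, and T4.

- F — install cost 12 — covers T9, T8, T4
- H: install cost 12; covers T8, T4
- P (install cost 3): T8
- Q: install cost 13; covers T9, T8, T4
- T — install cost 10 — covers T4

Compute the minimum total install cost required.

12

F alone covers T9, T8, T4 — every target.
Total install cost: 12.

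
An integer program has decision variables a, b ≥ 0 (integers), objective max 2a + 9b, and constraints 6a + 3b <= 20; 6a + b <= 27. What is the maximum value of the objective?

The continuous relaxation peaks at (0, 6.67) with value 60.00; rounding to a feasible lattice point costs some objective.
(a,b)=(0,6): 6·0+3·6=18≤20, 6·0+1·6=6≤27, objective 54.
(a,b)=(0,5): 6·0+3·5=15≤20, 6·0+1·5=5≤27, objective 45.
Maximum is 54 at (a,b)=(0,6).

54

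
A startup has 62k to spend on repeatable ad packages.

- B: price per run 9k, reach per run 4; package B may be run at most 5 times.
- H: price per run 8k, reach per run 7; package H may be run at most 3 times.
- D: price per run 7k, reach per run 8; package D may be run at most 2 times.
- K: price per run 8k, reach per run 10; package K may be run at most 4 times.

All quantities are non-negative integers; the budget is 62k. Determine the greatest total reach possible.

70

This is a bounded integer knapsack.
K has the best ratio (10/8); taking only K gives at most 4×10 = 40 (stopped by the supply cap of 4).
Mixing does better — 2×H, 2×D, and 4×K: price 62 ≤ 62, reach 2·7 + 2·8 + 4·10 = 70.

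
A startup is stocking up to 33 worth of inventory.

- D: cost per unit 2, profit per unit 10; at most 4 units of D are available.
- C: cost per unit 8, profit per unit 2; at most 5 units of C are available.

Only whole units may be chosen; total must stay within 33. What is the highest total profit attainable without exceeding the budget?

46

D has the best ratio (10/2); taking only D gives at most 4×10 = 40 (stopped by the supply cap of 4).
Mixing does better — 4×D and 3×C: cost 32 ≤ 33, profit 4·10 + 3·2 = 46.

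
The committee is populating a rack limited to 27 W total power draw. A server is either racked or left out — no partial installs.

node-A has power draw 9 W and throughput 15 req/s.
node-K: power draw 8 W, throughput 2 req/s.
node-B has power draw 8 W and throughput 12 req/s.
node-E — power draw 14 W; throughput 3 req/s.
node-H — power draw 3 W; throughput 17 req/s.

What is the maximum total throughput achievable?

Allowing fractional choices, the relaxed optimum would be about 45.8, but servers are indivisible.
node-A + node-B + node-H: power draw 9 + 8 + 3 = 20 ≤ 27, throughput 15 + 12 + 17 = 44.
node-A + node-E + node-H: power draw 9 + 14 + 3 = 26 ≤ 27, throughput 15 + 3 + 17 = 35.
Best is node-A, node-B, and node-H with total throughput 44.

44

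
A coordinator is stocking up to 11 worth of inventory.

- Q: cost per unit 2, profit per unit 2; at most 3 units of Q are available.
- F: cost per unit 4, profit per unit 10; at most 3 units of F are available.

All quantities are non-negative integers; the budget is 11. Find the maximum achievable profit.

This is a bounded integer knapsack.
F has the best ratio (10/4); taking only F gives at most 2×10 = 20 (stopped by the cost limit).
Mixing does better — 1×Q and 2×F: cost 10 ≤ 11, profit 1·2 + 2·10 = 22.

22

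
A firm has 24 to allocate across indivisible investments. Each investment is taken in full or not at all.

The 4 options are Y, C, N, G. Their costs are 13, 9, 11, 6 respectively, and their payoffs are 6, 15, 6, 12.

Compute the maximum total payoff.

This is an integer program with binary decision variables.
Take C and G: cost 9 + 6 = 15 ≤ 24, payoff 15 + 12 = 27.
No other feasible combination does better.

27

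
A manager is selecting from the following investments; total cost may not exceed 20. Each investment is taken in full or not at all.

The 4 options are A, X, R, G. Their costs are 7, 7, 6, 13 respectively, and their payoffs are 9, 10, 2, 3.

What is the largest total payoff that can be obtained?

21

X + G: cost 7 + 13 = 20 ≤ 20, payoff 10 + 3 = 13.
A + X + R: cost 7 + 7 + 6 = 20 ≤ 20, payoff 9 + 10 + 2 = 21.
A + X: cost 7 + 7 = 14 ≤ 20, payoff 9 + 10 = 19.
Best is A, X, and R with total payoff 21.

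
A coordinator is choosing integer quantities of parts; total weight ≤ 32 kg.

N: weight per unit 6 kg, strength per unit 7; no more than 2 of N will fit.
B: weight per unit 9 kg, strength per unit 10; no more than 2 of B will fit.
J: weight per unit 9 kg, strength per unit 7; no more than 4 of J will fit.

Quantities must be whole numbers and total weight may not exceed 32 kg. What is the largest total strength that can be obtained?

Take 2×N and 2×B: weight 30 ≤ 32, strength 2·7 + 2·10 = 34.
N has the best ratio (7/6) and is taken to its limit of 2; remaining capacity is filled optimally with the others.

34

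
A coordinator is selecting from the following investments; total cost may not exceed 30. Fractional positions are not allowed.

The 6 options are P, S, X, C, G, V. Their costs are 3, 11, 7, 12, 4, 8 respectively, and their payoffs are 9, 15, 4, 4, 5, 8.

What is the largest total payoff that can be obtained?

P + S + X + V: cost 3 + 11 + 7 + 8 = 29 ≤ 30, payoff 9 + 15 + 4 + 8 = 36.
P + S + X + G: cost 3 + 11 + 7 + 4 = 25 ≤ 30, payoff 9 + 15 + 4 + 5 = 33.
P + S + G + V: cost 3 + 11 + 4 + 8 = 26 ≤ 30, payoff 9 + 15 + 5 + 8 = 37.
Best is P, S, G, and V with total payoff 37.

37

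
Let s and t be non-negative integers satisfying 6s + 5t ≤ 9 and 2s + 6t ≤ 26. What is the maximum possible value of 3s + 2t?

The continuous relaxation peaks at (1.5, 0) with value 4.50; rounding to a feasible lattice point costs some objective.
(s,t)=(1,0): 6·1+5·0=6≤9, 2·1+6·0=2≤26, objective 3.
(s,t)=(0,1): 6·0+5·1=5≤9, 2·0+6·1=6≤26, objective 2.
(s,t)=(0,0): 6·0+5·0=0≤9, 2·0+6·0=0≤26, objective 0.
No feasible integer point exceeds 3.

3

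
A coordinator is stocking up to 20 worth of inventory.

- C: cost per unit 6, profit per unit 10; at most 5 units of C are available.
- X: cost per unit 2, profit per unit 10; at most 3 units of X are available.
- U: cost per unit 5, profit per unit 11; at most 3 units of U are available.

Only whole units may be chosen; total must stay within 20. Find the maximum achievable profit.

53

Take 2×X and 3×U: cost 19 ≤ 20, profit 2·10 + 3·11 = 53.
No other integer combination yields more.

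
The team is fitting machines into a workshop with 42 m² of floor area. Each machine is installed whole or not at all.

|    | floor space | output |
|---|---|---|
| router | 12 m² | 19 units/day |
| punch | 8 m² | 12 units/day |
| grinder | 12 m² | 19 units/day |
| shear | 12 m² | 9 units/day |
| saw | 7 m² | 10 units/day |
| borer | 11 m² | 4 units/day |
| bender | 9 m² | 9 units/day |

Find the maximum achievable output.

This is an integer program with binary decision variables.
router + punch + grinder + saw: floor space 12 + 8 + 12 + 7 = 39 ≤ 42, output 19 + 12 + 19 + 10 = 60.
router + punch + grinder + bender: floor space 12 + 8 + 12 + 9 = 41 ≤ 42, output 19 + 12 + 19 + 9 = 59.
Best is router, punch, grinder, and saw with total output 60.

60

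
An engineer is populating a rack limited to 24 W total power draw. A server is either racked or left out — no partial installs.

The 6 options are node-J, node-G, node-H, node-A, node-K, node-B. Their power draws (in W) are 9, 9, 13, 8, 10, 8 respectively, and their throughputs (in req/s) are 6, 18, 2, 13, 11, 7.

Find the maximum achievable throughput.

31

Allowing fractional choices, the relaxed optimum would be about 38.7, but servers are indivisible.
node-G + node-K: power draw 9 + 10 = 19 ≤ 24, throughput 18 + 11 = 29.
node-G + node-A: power draw 9 + 8 = 17 ≤ 24, throughput 18 + 13 = 31.
Best is node-G and node-A with total throughput 31.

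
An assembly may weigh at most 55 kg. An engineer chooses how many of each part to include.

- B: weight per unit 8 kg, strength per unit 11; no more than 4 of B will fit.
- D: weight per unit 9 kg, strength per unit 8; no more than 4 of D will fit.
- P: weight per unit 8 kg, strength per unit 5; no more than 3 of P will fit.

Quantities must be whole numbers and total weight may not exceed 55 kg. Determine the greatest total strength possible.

This is a bounded integer knapsack.
4×B and 2×D: weight 50 ≤ 55, strength 4·11 + 2·8 = 60.
3×B and 3×D: weight 51 ≤ 55, strength 3·11 + 3·8 = 57.
Best is 60.

60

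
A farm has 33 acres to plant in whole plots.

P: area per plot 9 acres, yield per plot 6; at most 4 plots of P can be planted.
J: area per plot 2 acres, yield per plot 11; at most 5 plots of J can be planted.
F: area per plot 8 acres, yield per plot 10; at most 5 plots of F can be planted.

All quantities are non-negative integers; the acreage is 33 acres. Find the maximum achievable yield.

75

4×J and 3×F: area 32 ≤ 33, yield 4·11 + 3·10 = 74.
5×J and 2×F: area 26 ≤ 33, yield 5·11 + 2·10 = 75.
Best is 75.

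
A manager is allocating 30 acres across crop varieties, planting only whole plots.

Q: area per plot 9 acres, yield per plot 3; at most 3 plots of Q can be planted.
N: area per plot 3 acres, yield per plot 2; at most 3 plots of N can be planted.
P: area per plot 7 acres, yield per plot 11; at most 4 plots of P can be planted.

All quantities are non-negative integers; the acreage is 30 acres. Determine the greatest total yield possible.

Take 4×P: area 28 ≤ 30, yield 4·11 = 44.
P has the best ratio (11/7) and is taken to its limit of 4; remaining capacity is filled optimally with the others.

44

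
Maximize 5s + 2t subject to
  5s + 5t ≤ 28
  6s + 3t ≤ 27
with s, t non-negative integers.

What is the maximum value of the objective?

(s,t)=(4,1): 5·4+5·1=25≤28, 6·4+3·1=27≤27, objective 22.
(s,t)=(4,0): 5·4+5·0=20≤28, 6·4+3·0=24≤27, objective 20.
Maximum is 22 at (s,t)=(4,1).

22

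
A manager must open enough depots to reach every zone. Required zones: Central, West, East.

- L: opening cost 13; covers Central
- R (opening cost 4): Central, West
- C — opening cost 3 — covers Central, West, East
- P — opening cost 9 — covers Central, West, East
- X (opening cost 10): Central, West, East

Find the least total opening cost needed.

C alone covers Central, West, East — every zone.
Total opening cost: 3.
No cover costs less than 3.

3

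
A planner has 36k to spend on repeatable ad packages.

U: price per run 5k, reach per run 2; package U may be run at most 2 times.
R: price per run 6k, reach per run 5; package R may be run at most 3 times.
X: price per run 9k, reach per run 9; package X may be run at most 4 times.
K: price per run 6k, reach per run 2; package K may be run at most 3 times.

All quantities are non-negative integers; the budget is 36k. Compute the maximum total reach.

4×X: price 36 ≤ 36, reach 4·9 = 36.
3×R and 2×X: price 36 ≤ 36, reach 3·5 + 2·9 = 33.
Best is 36.

36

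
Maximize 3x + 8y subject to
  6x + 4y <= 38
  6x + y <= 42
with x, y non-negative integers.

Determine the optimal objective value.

Relaxing integrality, the LP optimum is 76.00 at (x,y) = (0, 9.5), which is not an integer point.
(x,y)=(0,9): 6·0+4·9=36≤38, 6·0+1·9=9≤42, objective 72.
(x,y)=(1,8): 6·1+4·8=38≤38, 6·1+1·8=14≤42, objective 67.
(x,y)=(0,8): 6·0+4·8=32≤38, 6·0+1·8=8≤42, objective 64.
The best lattice point is (0,9), giving 72.

72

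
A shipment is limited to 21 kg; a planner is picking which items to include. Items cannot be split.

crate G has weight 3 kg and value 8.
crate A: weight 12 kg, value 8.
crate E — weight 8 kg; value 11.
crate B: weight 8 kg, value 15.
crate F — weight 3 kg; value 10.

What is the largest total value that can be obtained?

crate G + crate E + crate B: weight 3 + 8 + 8 = 19 ≤ 21, value 8 + 11 + 15 = 34.
crate E + crate B + crate F: weight 8 + 8 + 3 = 19 ≤ 21, value 11 + 15 + 10 = 36.
Best is crate E, crate B, and crate F with total value 36.

36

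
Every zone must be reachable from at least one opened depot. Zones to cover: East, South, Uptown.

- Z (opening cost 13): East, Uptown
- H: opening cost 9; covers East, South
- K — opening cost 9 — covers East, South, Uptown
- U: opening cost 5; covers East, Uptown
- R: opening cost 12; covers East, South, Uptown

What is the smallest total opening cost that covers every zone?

The greedy cost-per-new-zone heuristic would pick U and H for 14, but a cheaper cover exists.
K alone covers East, South, Uptown — every zone.
Total opening cost: 9.
No cover costs less than 9.

9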